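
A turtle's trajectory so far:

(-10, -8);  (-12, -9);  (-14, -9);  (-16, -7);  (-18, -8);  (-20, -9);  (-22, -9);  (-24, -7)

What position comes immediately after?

First: linear, -2 per step → -26 at step 8.
Second: cycles through -8, -9, -9, -7 every 4 steps. Step 8 lands at position 0 of the cycle → -8.

(-26, -8)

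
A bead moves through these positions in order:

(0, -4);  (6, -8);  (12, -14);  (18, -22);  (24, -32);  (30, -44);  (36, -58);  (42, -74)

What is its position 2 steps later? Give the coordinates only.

(54, -112)

Successive displacements: (+6, -4), (+6, -6), (+6, -8), (+6, -10), (+6, -12), (+6, -14), (+6, -16) — each changes by (+0, -2).
step 8: (42, -74) + (+6, -18) → (48, -92)
step 9: (48, -92) + (+6, -20) → (54, -112)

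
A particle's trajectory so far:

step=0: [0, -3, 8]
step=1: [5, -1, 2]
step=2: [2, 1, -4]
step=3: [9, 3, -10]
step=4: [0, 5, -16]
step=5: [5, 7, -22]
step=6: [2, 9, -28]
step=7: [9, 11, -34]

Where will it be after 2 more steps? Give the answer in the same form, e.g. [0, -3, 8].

The first coordinate repeats the cycle [0, 5, 2, 9] with period 4; step 9 mod 4 = 1, giving 5.
The second coordinate changes by +2 each step, so at step 9 it is -3 + 9·(2) = 15.
The third coordinate changes by -6 each step, so at step 9 it is 8 + 9·(-6) = -46.

[5, 15, -46]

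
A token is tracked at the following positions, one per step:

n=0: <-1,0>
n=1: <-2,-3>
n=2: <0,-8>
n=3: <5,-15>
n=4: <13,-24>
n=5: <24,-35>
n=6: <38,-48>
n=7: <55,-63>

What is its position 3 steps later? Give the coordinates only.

<124,-120>

Successive displacements: <-1,-3>, <+2,-5>, <+5,-7>, <+8,-9>, <+11,-11>, <+14,-13>, <+17,-15> — each changes by <+3,-2>.
step 8: <55,-63> + <+20,-17> → <75,-80>
step 9: <75,-80> + <+23,-19> → <98,-99>
step 10: <98,-99> + <+26,-21> → <124,-120>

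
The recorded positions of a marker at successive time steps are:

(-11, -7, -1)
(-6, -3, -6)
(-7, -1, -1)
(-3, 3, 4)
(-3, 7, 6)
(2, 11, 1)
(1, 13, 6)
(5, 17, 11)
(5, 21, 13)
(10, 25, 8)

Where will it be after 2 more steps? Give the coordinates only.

Step-to-step displacements: (+5, +4, -5), (-1, +2, +5), (+4, +4, +5), (+0, +4, +2), (+5, +4, -5), (-1, +2, +5), (+4, +4, +5), (+0, +4, +2), (+5, +4, -5) — a repeating cycle of length 4.
step 10: apply (-1, +2, +5) → (9, 27, 13)
step 11: apply (+4, +4, +5) → (13, 31, 18)

(13, 31, 18)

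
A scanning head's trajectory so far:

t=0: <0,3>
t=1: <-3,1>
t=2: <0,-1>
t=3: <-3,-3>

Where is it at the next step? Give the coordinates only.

The first coordinate repeats the cycle [0, -3] with period 2; step 4 mod 2 = 0, giving 0.
The second coordinate changes by -2 each step, so at step 4 it is 3 + 4·(-2) = -5.

<0,-5>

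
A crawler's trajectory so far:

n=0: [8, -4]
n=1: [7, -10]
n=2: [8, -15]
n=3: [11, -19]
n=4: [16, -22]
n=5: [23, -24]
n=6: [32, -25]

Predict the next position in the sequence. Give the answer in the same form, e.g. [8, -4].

[43, -25]

First differences are [-1, -6], [+1, -5], [+3, -4], [+5, -3], [+7, -2], [+9, -1]; their common second difference is [+2, +1] (constant acceleration).
step 7: [32, -25] + [+11, +0] → [43, -25]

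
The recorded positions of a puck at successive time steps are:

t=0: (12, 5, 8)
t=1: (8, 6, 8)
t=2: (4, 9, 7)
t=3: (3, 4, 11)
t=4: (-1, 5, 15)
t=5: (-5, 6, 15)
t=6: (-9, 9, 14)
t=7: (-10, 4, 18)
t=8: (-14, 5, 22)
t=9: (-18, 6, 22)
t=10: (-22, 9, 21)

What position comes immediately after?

The moves between consecutive positions are (-4, +1, +0), (-4, +3, -1), (-1, -5, +4), (-4, +1, +4), (-4, +1, +0), (-4, +3, -1), (-1, -5, +4), (-4, +1, +4), (-4, +1, +0), (-4, +3, -1); they repeat the 4-cycle [(-4, +1, +0), (-4, +3, -1), (-1, -5, +4), (-4, +1, +4)].
step 11: apply (-1, -5, +4) → (-23, 4, 25)

(-23, 4, 25)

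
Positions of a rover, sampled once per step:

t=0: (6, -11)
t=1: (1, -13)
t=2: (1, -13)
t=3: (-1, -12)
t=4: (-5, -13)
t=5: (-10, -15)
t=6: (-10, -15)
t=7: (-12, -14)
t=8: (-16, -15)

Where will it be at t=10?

Step-to-step displacements: (-5, -2), (+0, +0), (-2, +1), (-4, -1), (-5, -2), (+0, +0), (-2, +1), (-4, -1) — a repeating cycle of length 4.
step 9: apply (-5, -2) → (-21, -17)
step 10: apply (+0, +0) → (-21, -17)

(-21, -17)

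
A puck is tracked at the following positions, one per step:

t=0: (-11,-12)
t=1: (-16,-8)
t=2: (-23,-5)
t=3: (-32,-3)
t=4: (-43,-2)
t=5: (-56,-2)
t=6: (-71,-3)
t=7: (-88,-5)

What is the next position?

(-107,-8)

Taking differences between consecutive positions: (-5,+4), (-7,+3), (-9,+2), (-11,+1), (-13,+0), (-15,-1), (-17,-2). These grow by (-2,-1) each step.
step 8: (-88,-5) + (-19,-3) → (-107,-8)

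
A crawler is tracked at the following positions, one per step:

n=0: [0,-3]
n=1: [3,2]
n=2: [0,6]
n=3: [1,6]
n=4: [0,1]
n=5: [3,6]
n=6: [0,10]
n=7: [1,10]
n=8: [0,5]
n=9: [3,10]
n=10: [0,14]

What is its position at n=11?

Differencing gives [+3,+5], [-3,+4], [+1,+0], [-1,-5], [+3,+5], [-3,+4], [+1,+0], [-1,-5], [+3,+5], [-3,+4]. This is the pattern [+3,+5], [-3,+4], [+1,+0], [-1,-5] repeated.
step 11: apply [+1,+0] → [1,14]

[1,14]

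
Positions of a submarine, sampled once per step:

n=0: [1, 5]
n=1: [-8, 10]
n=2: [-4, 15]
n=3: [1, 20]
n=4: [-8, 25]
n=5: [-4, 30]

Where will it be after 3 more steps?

[-4, 45]

The first coordinate repeats the cycle [1, -8, -4] with period 3; step 8 mod 3 = 2, giving -4.
The second coordinate changes by +5 each step, so at step 8 it is 5 + 8·(5) = 45.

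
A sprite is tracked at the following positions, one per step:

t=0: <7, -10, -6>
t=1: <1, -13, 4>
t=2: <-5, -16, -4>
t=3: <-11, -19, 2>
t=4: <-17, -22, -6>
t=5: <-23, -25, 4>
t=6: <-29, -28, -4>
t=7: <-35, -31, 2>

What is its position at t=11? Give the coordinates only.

First: linear, -6 per step → -59 at step 11.
Second: linear, -3 per step → -43 at step 11.
Third: cycles through -6, 4, -4, 2 every 4 steps. Step 11 lands at position 3 of the cycle → 2.

<-59, -43, 2>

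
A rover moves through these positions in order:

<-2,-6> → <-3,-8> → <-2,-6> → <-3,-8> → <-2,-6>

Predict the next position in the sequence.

<-3,-8>

Step-to-step displacements: <-1,-2>, <+1,+2>, <-1,-2>, <+1,+2>; each is -1× the previous.
step 5: <-2,-6> + <-1,-2> → <-3,-8>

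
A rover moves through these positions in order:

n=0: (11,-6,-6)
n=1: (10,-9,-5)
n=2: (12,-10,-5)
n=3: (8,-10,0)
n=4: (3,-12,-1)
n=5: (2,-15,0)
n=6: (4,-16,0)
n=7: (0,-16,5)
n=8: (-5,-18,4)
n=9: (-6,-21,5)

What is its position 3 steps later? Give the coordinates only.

Step-to-step displacements: (-1,-3,+1), (+2,-1,+0), (-4,+0,+5), (-5,-2,-1), (-1,-3,+1), (+2,-1,+0), (-4,+0,+5), (-5,-2,-1), (-1,-3,+1) — a repeating cycle of length 4.
step 10: apply (+2,-1,+0) → (-4,-22,5)
step 11: apply (-4,+0,+5) → (-8,-22,10)
step 12: apply (-5,-2,-1) → (-13,-24,9)

(-13,-24,9)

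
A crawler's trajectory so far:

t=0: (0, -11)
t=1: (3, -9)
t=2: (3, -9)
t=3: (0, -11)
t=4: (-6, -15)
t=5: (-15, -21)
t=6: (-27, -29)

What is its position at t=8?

First differences are (+3, +2), (+0, +0), (-3, -2), (-6, -4), (-9, -6), (-12, -8); their common second difference is (-3, -2) (constant acceleration).
step 7: (-27, -29) + (-15, -10) → (-42, -39)
step 8: (-42, -39) + (-18, -12) → (-60, -51)

(-60, -51)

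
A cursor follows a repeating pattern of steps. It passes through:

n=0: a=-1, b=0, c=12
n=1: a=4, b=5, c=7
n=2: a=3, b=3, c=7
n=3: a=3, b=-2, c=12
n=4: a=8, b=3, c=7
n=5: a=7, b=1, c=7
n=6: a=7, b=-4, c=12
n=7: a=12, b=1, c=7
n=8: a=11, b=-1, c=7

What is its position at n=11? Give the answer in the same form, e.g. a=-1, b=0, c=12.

Differencing gives (+5, +5, -5), (-1, -2, +0), (+0, -5, +5), (+5, +5, -5), (-1, -2, +0), (+0, -5, +5), (+5, +5, -5), (-1, -2, +0). This is the pattern (+5, +5, -5), (-1, -2, +0), (+0, -5, +5) repeated.
step 9: apply (+0, -5, +5) → a=11, b=-6, c=12
step 10: apply (+5, +5, -5) → a=16, b=-1, c=7
step 11: apply (-1, -2, +0) → a=15, b=-3, c=7

a=15, b=-3, c=7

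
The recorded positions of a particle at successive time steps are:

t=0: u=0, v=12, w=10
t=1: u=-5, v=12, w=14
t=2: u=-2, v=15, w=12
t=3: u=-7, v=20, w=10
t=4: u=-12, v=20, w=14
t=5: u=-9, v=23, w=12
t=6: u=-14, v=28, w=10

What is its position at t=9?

u=-21, v=36, w=10

Differencing gives (-5, +0, +4), (+3, +3, -2), (-5, +5, -2), (-5, +0, +4), (+3, +3, -2), (-5, +5, -2). This is the pattern (-5, +0, +4), (+3, +3, -2), (-5, +5, -2) repeated.
step 7: apply (-5, +0, +4) → u=-19, v=28, w=14
step 8: apply (+3, +3, -2) → u=-16, v=31, w=12
step 9: apply (-5, +5, -2) → u=-21, v=36, w=10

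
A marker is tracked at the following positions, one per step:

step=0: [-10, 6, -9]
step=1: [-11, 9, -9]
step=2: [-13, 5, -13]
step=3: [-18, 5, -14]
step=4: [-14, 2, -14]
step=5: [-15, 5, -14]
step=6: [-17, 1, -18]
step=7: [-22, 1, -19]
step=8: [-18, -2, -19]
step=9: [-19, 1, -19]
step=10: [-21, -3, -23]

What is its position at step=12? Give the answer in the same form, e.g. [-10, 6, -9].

[-22, -6, -24]

Step-to-step displacements: [-1, +3, +0], [-2, -4, -4], [-5, +0, -1], [+4, -3, +0], [-1, +3, +0], [-2, -4, -4], [-5, +0, -1], [+4, -3, +0], [-1, +3, +0], [-2, -4, -4] — a repeating cycle of length 4.
step 11: apply [-5, +0, -1] → [-26, -3, -24]
step 12: apply [+4, -3, +0] → [-22, -6, -24]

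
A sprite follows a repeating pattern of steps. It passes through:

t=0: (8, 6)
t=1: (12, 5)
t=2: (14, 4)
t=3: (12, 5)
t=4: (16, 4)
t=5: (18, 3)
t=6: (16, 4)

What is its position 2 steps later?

(22, 2)

Differencing gives (+4, -1), (+2, -1), (-2, +1), (+4, -1), (+2, -1), (-2, +1). This is the pattern (+4, -1), (+2, -1), (-2, +1) repeated.
step 7: apply (+4, -1) → (20, 3)
step 8: apply (+2, -1) → (22, 2)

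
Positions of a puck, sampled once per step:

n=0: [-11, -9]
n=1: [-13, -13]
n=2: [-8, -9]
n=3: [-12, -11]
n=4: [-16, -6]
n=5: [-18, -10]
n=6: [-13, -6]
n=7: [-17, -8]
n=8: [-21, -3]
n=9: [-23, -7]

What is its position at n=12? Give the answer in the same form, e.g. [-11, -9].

Step-to-step displacements: [-2, -4], [+5, +4], [-4, -2], [-4, +5], [-2, -4], [+5, +4], [-4, -2], [-4, +5], [-2, -4] — a repeating cycle of length 4.
step 10: apply [+5, +4] → [-18, -3]
step 11: apply [-4, -2] → [-22, -5]
step 12: apply [-4, +5] → [-26, 0]

[-26, 0]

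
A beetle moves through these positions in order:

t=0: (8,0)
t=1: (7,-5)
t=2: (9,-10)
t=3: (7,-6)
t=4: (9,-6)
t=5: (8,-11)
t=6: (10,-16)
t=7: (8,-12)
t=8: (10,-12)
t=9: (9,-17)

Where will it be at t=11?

The moves between consecutive positions are (-1,-5), (+2,-5), (-2,+4), (+2,+0), (-1,-5), (+2,-5), (-2,+4), (+2,+0), (-1,-5); they repeat the 4-cycle [(-1,-5), (+2,-5), (-2,+4), (+2,+0)].
step 10: apply (+2,-5) → (11,-22)
step 11: apply (-2,+4) → (9,-18)

(9,-18)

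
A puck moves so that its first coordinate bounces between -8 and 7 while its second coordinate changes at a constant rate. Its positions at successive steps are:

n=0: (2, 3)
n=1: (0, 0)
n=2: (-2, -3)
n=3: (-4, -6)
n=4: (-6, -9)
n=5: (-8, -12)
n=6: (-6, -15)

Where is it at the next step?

(-4, -18)

The first coordinate reflects between -8 and 7, moving 2 per step.
  step 7: -6 → -4
The second coordinate changes by -3 each step: at step 7 it is -18.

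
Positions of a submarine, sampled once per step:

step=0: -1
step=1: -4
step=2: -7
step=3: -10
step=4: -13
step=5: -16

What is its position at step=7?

-22

Constant displacement of -3 per step.
step 6: -16 − 3 → -19
step 7: -19 − 3 → -22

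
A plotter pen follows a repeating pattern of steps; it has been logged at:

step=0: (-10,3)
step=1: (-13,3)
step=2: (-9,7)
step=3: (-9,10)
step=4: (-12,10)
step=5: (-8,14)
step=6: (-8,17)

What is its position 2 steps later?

(-7,21)

The moves between consecutive positions are (-3,+0), (+4,+4), (+0,+3), (-3,+0), (+4,+4), (+0,+3); they repeat the 3-cycle [(-3,+0), (+4,+4), (+0,+3)].
step 7: apply (-3,+0) → (-11,17)
step 8: apply (+4,+4) → (-7,21)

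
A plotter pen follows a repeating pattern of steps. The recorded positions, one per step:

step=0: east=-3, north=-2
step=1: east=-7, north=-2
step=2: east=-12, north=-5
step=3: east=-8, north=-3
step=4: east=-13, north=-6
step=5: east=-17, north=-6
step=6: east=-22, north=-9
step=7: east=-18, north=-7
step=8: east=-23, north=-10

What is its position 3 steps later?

The moves between consecutive positions are (-4, +0), (-5, -3), (+4, +2), (-5, -3), (-4, +0), (-5, -3), (+4, +2), (-5, -3); they repeat the 4-cycle [(-4, +0), (-5, -3), (+4, +2), (-5, -3)].
step 9: apply (-4, +0) → east=-27, north=-10
step 10: apply (-5, -3) → east=-32, north=-13
step 11: apply (+4, +2) → east=-28, north=-11

east=-28, north=-11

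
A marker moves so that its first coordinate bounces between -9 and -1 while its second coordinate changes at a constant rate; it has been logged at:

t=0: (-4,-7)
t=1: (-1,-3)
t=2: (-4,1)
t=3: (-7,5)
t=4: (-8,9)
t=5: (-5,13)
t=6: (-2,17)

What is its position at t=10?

The first coordinate reflects between -9 and -1, moving 3 per step.
  step 7: -2 → -3
  step 8: -3 → -6
  step 9: -6 → -9
  step 10: -9 → -6
The second coordinate changes by +4 each step: at step 10 it is 33.

(-6,33)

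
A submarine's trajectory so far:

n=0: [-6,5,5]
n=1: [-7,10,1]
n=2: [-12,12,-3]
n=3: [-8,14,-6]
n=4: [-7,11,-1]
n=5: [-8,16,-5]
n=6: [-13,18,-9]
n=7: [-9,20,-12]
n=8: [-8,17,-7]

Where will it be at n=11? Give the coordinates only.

The moves between consecutive positions are [-1,+5,-4], [-5,+2,-4], [+4,+2,-3], [+1,-3,+5], [-1,+5,-4], [-5,+2,-4], [+4,+2,-3], [+1,-3,+5]; they repeat the 4-cycle [[-1,+5,-4], [-5,+2,-4], [+4,+2,-3], [+1,-3,+5]].
step 9: apply [-1,+5,-4] → [-9,22,-11]
step 10: apply [-5,+2,-4] → [-14,24,-15]
step 11: apply [+4,+2,-3] → [-10,26,-18]

[-10,26,-18]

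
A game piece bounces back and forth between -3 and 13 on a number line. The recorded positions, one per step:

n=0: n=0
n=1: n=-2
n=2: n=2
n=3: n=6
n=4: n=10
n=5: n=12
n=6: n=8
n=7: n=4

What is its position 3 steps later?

The value reflects between -3 and 13, moving 4 per step.
  step 8: 4 → 0
  step 9: 0 → -2
  step 10: -2 → 2

n=2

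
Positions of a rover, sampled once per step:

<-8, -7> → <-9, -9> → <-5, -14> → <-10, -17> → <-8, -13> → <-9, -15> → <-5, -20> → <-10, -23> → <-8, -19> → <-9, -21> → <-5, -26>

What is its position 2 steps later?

Differencing gives <-1, -2>, <+4, -5>, <-5, -3>, <+2, +4>, <-1, -2>, <+4, -5>, <-5, -3>, <+2, +4>, <-1, -2>, <+4, -5>. This is the pattern <-1, -2>, <+4, -5>, <-5, -3>, <+2, +4> repeated.
step 11: apply <-5, -3> → <-10, -29>
step 12: apply <+2, +4> → <-8, -25>

<-8, -25>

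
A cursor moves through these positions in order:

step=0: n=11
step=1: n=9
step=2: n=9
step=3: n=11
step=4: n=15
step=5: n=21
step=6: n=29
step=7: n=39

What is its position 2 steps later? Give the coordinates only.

n=65

Successive displacements: -2, +0, +2, +4, +6, +8, +10 — each changes by +2.
step 8: 39 + 12 → n=51
step 9: 51 + 14 → n=65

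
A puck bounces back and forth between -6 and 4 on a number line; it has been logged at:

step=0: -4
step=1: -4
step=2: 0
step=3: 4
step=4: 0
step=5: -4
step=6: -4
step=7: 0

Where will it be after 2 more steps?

The value travels 4 per step and bounces off the walls at -6 and 4.
  step 8: 0 → 4
  step 9: 4 → 0

0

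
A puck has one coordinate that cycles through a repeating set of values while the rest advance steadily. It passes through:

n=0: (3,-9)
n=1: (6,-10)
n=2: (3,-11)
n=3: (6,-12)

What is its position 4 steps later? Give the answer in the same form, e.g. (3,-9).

First: cycles through 3, 6 every 2 steps. Step 7 lands at position 1 of the cycle → 6.
Second: linear, -1 per step → -16 at step 7.

(6,-16)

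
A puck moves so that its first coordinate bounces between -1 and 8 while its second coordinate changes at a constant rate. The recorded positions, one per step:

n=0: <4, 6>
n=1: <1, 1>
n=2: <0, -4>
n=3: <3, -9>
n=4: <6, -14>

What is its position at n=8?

The first coordinate travels 3 per step and bounces off the walls at -1 and 8.
  step 5: 6 → 7
  step 6: 7 → 4
  step 7: 4 → 1
  step 8: 1 → 0
The second coordinate changes by -5 each step: at step 8 it is -34.

<0, -34>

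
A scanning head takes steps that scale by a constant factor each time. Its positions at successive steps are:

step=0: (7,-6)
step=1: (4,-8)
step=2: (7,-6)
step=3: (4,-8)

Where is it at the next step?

Step-to-step displacements: (-3,-2), (+3,+2), (-3,-2); each is -1× the previous.
step 4: (4,-8) + (+3,+2) → (7,-6)

(7,-6)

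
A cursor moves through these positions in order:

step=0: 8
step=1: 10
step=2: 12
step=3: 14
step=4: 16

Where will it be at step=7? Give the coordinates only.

Each step adds +2 to the position.
step 5: 16 + 2 → 18
step 6: 18 + 2 → 20
step 7: 20 + 2 → 22

22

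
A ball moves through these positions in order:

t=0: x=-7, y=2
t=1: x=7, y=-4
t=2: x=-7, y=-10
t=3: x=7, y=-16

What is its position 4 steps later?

The x coordinate repeats the cycle [-7, 7] with period 2; step 7 mod 2 = 1, giving 7.
The y coordinate changes by -6 each step, so at step 7 it is 2 + 7·(-6) = -40.

x=7, y=-40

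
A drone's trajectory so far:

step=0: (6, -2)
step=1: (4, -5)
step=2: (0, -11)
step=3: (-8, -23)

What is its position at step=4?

(-24, -47)

Consecutive displacements (-2, -3), (-4, -6), (-8, -12) scale by a factor of 2 each step.
step 4: (-8, -23) + (-16, -24) → (-24, -47)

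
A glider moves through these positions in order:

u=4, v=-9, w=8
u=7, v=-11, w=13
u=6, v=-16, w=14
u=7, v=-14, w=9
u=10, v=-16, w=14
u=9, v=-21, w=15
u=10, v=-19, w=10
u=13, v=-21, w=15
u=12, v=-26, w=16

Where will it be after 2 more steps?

The moves between consecutive positions are (+3, -2, +5), (-1, -5, +1), (+1, +2, -5), (+3, -2, +5), (-1, -5, +1), (+1, +2, -5), (+3, -2, +5), (-1, -5, +1); they repeat the 3-cycle [(+3, -2, +5), (-1, -5, +1), (+1, +2, -5)].
step 9: apply (+1, +2, -5) → u=13, v=-24, w=11
step 10: apply (+3, -2, +5) → u=16, v=-26, w=16

u=16, v=-26, w=16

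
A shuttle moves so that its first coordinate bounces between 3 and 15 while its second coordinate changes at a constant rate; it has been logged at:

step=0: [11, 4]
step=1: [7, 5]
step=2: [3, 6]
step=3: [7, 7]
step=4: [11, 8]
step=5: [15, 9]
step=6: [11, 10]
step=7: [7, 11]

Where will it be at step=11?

[15, 15]

The first coordinate reflects between 3 and 15, moving 4 per step.
  step 8: 7 → 3
  step 9: 3 → 7
  step 10: 7 → 11
  step 11: 11 → 15
The second coordinate changes by +1 each step: at step 11 it is 15.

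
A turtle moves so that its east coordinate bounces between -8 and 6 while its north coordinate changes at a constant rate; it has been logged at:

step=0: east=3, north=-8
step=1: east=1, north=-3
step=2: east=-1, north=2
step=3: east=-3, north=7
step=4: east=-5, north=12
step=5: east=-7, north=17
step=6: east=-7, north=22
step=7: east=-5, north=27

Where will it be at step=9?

The east coordinate travels 2 per step and bounces off the walls at -8 and 6.
  step 8: -5 → -3
  step 9: -3 → -1
The north coordinate changes by +5 each step: at step 9 it is 37.

east=-1, north=37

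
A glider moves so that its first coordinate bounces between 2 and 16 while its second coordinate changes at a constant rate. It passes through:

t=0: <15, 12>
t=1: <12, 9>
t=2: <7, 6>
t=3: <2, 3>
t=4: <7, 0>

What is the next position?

The first coordinate travels 5 per step and bounces off the walls at 2 and 16.
  step 5: 7 → 12
The second coordinate changes by -3 each step: at step 5 it is -3.

<12, -3>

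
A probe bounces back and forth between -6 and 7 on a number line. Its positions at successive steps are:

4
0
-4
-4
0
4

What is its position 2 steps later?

2

The value reflects between -6 and 7, moving 4 per step.
  step 6: 4 → 6
  step 7: 6 → 2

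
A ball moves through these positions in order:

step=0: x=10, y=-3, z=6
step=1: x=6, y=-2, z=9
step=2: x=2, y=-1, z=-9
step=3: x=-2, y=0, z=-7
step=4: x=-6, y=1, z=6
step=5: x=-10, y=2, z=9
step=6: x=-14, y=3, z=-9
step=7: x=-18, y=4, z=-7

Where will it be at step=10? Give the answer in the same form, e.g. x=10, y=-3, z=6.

x=-30, y=7, z=-9

The x coordinate changes by -4 each step, so at step 10 it is 10 + 10·(-4) = -30.
The y coordinate changes by +1 each step, so at step 10 it is -3 + 10·(1) = 7.
The z coordinate repeats the cycle [6, 9, -9, -7] with period 4; step 10 mod 4 = 2, giving -9.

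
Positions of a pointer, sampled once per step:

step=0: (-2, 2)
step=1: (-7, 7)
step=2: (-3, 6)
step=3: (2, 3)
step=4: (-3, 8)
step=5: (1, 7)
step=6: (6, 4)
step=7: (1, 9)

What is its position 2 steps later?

The moves between consecutive positions are (-5, +5), (+4, -1), (+5, -3), (-5, +5), (+4, -1), (+5, -3), (-5, +5); they repeat the 3-cycle [(-5, +5), (+4, -1), (+5, -3)].
step 8: apply (+4, -1) → (5, 8)
step 9: apply (+5, -3) → (10, 5)

(10, 5)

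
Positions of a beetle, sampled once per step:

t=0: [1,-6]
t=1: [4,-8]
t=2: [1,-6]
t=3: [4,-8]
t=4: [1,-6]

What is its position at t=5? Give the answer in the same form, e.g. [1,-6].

Consecutive displacements [+3,-2], [-3,+2], [+3,-2], [-3,+2] scale by a factor of -1 each step.
step 5: [1,-6] + [+3,-2] → [4,-8]

[4,-8]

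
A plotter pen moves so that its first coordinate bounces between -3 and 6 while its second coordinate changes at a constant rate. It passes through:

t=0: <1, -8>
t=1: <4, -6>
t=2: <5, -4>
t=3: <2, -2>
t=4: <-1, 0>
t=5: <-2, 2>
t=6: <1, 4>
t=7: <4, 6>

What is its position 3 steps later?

<-1, 12>

The first coordinate travels 3 per step and bounces off the walls at -3 and 6.
  step 8: 4 → 5
  step 9: 5 → 2
  step 10: 2 → -1
The second coordinate changes by +2 each step: at step 10 it is 12.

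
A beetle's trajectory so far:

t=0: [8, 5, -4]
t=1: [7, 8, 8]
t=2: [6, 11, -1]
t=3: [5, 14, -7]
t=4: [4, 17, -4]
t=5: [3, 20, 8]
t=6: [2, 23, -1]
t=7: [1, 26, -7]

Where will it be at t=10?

[-2, 35, -1]

The first coordinate changes by -1 each step, so at step 10 it is 8 + 10·(-1) = -2.
The second coordinate changes by +3 each step, so at step 10 it is 5 + 10·(3) = 35.
The third coordinate repeats the cycle [-4, 8, -1, -7] with period 4; step 10 mod 4 = 2, giving -1.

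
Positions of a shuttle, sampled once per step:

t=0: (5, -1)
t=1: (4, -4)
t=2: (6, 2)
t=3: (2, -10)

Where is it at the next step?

Step-to-step displacements: (-1, -3), (+2, +6), (-4, -12); each is -2× the previous.
step 4: (2, -10) + (+8, +24) → (10, 14)

(10, 14)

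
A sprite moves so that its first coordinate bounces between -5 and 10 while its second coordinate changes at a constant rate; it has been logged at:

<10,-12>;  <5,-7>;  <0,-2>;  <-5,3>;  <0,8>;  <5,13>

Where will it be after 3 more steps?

The first coordinate travels 5 per step and bounces off the walls at -5 and 10.
  step 6: 5 → 10
  step 7: 10 → 5
  step 8: 5 → 0
The second coordinate changes by +5 each step: at step 8 it is 28.

<0,28>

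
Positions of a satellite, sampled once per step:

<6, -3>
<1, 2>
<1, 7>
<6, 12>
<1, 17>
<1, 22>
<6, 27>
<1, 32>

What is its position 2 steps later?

First: cycles through 6, 1, 1 every 3 steps. Step 9 lands at position 0 of the cycle → 6.
Second: linear, +5 per step → 42 at step 9.

<6, 42>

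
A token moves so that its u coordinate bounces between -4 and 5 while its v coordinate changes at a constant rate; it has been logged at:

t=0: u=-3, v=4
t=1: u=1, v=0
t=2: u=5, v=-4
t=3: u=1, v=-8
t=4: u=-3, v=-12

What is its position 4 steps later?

u=-1, v=-28

The u coordinate travels 4 per step and bounces off the walls at -4 and 5.
  step 5: -3 → -1
  step 6: -1 → 3
  step 7: 3 → 3
  step 8: 3 → -1
The v coordinate changes by -4 each step: at step 8 it is -28.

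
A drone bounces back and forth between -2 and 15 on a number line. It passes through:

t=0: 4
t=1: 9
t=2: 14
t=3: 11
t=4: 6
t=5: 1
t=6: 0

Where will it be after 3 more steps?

The value travels 5 per step and bounces off the walls at -2 and 15.
  step 7: 0 → 5
  step 8: 5 → 10
  step 9: 10 → 15

15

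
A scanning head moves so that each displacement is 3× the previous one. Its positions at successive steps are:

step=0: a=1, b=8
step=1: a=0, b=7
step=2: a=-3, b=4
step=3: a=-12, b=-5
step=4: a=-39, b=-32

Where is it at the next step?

a=-120, b=-113

The jumps are (-1,-1), (-3,-3), (-9,-9), (-27,-27) — a geometric progression with ratio 3.
step 5: a=-39, b=-32 + (-81,-81) → a=-120, b=-113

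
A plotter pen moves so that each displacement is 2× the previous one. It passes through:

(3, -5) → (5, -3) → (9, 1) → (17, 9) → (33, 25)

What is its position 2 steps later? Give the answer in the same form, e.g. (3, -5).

Step-to-step displacements: (+2, +2), (+4, +4), (+8, +8), (+16, +16); each is 2× the previous.
step 5: (33, 25) + (+32, +32) → (65, 57)
step 6: (65, 57) + (+64, +64) → (129, 121)

(129, 121)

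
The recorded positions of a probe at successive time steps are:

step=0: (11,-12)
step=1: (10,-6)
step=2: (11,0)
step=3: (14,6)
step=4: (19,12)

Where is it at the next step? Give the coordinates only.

First differences are (-1,+6), (+1,+6), (+3,+6), (+5,+6); their common second difference is (+2,+0) (constant acceleration).
step 5: (19,12) + (+7,+6) → (26,18)

(26,18)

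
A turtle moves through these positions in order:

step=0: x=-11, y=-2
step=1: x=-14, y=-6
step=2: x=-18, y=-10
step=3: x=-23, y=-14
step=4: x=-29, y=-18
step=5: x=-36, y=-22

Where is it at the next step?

x=-44, y=-26

First differences are (-3,-4), (-4,-4), (-5,-4), (-6,-4), (-7,-4); their common second difference is (-1,+0) (constant acceleration).
step 6: x=-36, y=-22 + (-8,-4) → x=-44, y=-26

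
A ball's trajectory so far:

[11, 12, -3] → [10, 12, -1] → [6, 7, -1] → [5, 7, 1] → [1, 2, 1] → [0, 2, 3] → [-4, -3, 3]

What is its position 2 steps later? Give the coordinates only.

[-9, -8, 5]

The moves between consecutive positions are [-1, +0, +2], [-4, -5, +0], [-1, +0, +2], [-4, -5, +0], [-1, +0, +2], [-4, -5, +0]; they repeat the 2-cycle [[-1, +0, +2], [-4, -5, +0]].
step 7: apply [-1, +0, +2] → [-5, -3, 5]
step 8: apply [-4, -5, +0] → [-9, -8, 5]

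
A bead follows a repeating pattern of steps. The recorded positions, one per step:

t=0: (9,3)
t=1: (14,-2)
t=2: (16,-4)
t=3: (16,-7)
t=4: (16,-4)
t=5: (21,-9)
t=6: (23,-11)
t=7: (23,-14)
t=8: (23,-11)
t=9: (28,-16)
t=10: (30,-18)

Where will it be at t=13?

(35,-23)

Step-to-step displacements: (+5,-5), (+2,-2), (+0,-3), (+0,+3), (+5,-5), (+2,-2), (+0,-3), (+0,+3), (+5,-5), (+2,-2) — a repeating cycle of length 4.
step 11: apply (+0,-3) → (30,-21)
step 12: apply (+0,+3) → (30,-18)
step 13: apply (+5,-5) → (35,-23)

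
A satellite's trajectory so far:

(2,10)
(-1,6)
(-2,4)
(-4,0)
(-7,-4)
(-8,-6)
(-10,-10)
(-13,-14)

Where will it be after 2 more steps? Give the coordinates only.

Differencing gives (-3,-4), (-1,-2), (-2,-4), (-3,-4), (-1,-2), (-2,-4), (-3,-4). This is the pattern (-3,-4), (-1,-2), (-2,-4) repeated.
step 8: apply (-1,-2) → (-14,-16)
step 9: apply (-2,-4) → (-16,-20)

(-16,-20)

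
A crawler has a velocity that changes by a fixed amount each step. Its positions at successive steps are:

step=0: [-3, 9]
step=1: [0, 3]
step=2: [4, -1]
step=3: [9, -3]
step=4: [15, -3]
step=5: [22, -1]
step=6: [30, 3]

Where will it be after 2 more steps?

[49, 17]

Successive displacements: [+3, -6], [+4, -4], [+5, -2], [+6, +0], [+7, +2], [+8, +4] — each changes by [+1, +2].
step 7: [30, 3] + [+9, +6] → [39, 9]
step 8: [39, 9] + [+10, +8] → [49, 17]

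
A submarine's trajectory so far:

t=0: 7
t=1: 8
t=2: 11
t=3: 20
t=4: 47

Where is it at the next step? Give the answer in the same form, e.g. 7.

128

Consecutive displacements +1, +3, +9, +27 scale by a factor of 3 each step.
step 5: 47 + 81 → 128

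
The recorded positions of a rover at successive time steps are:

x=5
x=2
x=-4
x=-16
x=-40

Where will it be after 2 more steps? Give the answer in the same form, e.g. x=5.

Consecutive displacements -3, -6, -12, -24 scale by a factor of 2 each step.
step 5: -40 − 48 → x=-88
step 6: -88 − 96 → x=-184

x=-184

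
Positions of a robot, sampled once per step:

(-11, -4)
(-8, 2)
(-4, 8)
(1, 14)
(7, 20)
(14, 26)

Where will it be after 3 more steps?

First differences are (+3, +6), (+4, +6), (+5, +6), (+6, +6), (+7, +6); their common second difference is (+1, +0) (constant acceleration).
step 6: (14, 26) + (+8, +6) → (22, 32)
step 7: (22, 32) + (+9, +6) → (31, 38)
step 8: (31, 38) + (+10, +6) → (41, 44)

(41, 44)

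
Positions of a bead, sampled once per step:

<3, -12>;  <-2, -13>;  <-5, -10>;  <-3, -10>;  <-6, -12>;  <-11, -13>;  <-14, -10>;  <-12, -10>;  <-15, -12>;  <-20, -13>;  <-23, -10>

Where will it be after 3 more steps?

<-29, -13>

Differencing gives <-5, -1>, <-3, +3>, <+2, +0>, <-3, -2>, <-5, -1>, <-3, +3>, <+2, +0>, <-3, -2>, <-5, -1>, <-3, +3>. This is the pattern <-5, -1>, <-3, +3>, <+2, +0>, <-3, -2> repeated.
step 11: apply <+2, +0> → <-21, -10>
step 12: apply <-3, -2> → <-24, -12>
step 13: apply <-5, -1> → <-29, -13>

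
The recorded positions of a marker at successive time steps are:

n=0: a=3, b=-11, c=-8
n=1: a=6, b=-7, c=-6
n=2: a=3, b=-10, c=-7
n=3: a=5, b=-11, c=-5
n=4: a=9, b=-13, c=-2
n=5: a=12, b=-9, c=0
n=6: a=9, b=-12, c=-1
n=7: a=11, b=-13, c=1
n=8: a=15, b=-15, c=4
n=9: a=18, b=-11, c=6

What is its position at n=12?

Differencing gives (+3, +4, +2), (-3, -3, -1), (+2, -1, +2), (+4, -2, +3), (+3, +4, +2), (-3, -3, -1), (+2, -1, +2), (+4, -2, +3), (+3, +4, +2). This is the pattern (+3, +4, +2), (-3, -3, -1), (+2, -1, +2), (+4, -2, +3) repeated.
step 10: apply (-3, -3, -1) → a=15, b=-14, c=5
step 11: apply (+2, -1, +2) → a=17, b=-15, c=7
step 12: apply (+4, -2, +3) → a=21, b=-17, c=10

a=21, b=-17, c=10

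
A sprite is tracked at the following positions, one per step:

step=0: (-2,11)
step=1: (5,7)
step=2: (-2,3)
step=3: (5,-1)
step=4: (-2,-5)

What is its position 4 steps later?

(-2,-21)

First: cycles through -2, 5 every 2 steps. Step 8 lands at position 0 of the cycle → -2.
Second: linear, -4 per step → -21 at step 8.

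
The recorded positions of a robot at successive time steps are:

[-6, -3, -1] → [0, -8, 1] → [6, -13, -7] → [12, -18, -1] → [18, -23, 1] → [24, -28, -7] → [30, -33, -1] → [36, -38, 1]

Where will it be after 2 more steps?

[48, -48, -1]

The first coordinate changes by +6 each step, so at step 9 it is -6 + 9·(6) = 48.
The second coordinate changes by -5 each step, so at step 9 it is -3 + 9·(-5) = -48.
The third coordinate repeats the cycle [-1, 1, -7] with period 3; step 9 mod 3 = 0, giving -1.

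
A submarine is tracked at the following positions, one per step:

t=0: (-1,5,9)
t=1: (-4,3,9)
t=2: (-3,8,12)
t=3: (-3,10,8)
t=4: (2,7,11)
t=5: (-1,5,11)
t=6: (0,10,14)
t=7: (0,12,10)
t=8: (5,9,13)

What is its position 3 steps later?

Step-to-step displacements: (-3,-2,+0), (+1,+5,+3), (+0,+2,-4), (+5,-3,+3), (-3,-2,+0), (+1,+5,+3), (+0,+2,-4), (+5,-3,+3) — a repeating cycle of length 4.
step 9: apply (-3,-2,+0) → (2,7,13)
step 10: apply (+1,+5,+3) → (3,12,16)
step 11: apply (+0,+2,-4) → (3,14,12)

(3,14,12)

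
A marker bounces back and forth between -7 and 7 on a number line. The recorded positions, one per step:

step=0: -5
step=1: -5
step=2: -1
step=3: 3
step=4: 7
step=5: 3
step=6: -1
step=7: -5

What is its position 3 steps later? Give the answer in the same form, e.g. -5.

3

The value travels 4 per step and bounces off the walls at -7 and 7.
  step 8: -5 → -5
  step 9: -5 → -1
  step 10: -1 → 3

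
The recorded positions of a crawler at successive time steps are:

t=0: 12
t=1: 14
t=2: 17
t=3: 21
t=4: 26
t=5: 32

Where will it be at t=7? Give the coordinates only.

Taking differences between consecutive positions: +2, +3, +4, +5, +6. These grow by +1 each step.
step 6: 32 + 7 → 39
step 7: 39 + 8 → 47

47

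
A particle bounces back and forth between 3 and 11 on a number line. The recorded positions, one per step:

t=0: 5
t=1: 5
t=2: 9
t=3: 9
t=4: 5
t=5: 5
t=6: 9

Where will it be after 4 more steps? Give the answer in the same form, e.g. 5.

The value travels 4 per step and bounces off the walls at 3 and 11.
  step 7: 9 → 9
  step 8: 9 → 5
  step 9: 5 → 5
  step 10: 5 → 9

9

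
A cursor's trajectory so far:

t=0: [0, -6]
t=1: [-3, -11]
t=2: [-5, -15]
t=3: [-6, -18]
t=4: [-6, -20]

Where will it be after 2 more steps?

Successive displacements: [-3, -5], [-2, -4], [-1, -3], [+0, -2] — each changes by [+1, +1].
step 5: [-6, -20] + [+1, -1] → [-5, -21]
step 6: [-5, -21] + [+2, +0] → [-3, -21]

[-3, -21]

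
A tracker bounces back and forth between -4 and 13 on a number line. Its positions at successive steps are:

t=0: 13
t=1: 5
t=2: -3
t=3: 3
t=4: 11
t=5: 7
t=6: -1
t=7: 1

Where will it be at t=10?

The value travels 8 per step and bounces off the walls at -4 and 13.
  step 8: 1 → 9
  step 9: 9 → 9
  step 10: 9 → 1

1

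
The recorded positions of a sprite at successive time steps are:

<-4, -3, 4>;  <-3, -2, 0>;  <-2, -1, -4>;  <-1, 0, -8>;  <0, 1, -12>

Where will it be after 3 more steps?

The position changes by <+1, +1, -4> every step.
step 5: <0, 1, -12> + <+1, +1, -4> → <1, 2, -16>
step 6: <1, 2, -16> + <+1, +1, -4> → <2, 3, -20>
step 7: <2, 3, -20> + <+1, +1, -4> → <3, 4, -24>

<3, 4, -24>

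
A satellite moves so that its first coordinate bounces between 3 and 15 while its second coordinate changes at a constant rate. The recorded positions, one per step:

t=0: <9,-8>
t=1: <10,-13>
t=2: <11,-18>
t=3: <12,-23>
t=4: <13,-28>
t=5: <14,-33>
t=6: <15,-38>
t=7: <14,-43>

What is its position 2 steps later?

The first coordinate reflects between 3 and 15, moving 1 per step.
  step 8: 14 → 13
  step 9: 13 → 12
The second coordinate changes by -5 each step: at step 9 it is -53.

<12,-53>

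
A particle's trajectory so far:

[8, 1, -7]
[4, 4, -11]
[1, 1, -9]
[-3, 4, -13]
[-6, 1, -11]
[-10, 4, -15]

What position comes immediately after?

[-13, 1, -13]

Step-to-step displacements: [-4, +3, -4], [-3, -3, +2], [-4, +3, -4], [-3, -3, +2], [-4, +3, -4] — a repeating cycle of length 2.
step 6: apply [-3, -3, +2] → [-13, 1, -13]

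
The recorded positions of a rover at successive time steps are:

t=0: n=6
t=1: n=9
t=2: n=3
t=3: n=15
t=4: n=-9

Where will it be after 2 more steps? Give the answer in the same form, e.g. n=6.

The jumps are +3, -6, +12, -24 — a geometric progression with ratio -2.
step 5: -9 + 48 → n=39
step 6: 39 − 96 → n=-57

n=-57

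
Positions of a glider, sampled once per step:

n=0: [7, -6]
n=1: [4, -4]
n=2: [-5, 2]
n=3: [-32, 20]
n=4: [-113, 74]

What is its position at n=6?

[-1085, 722]

The jumps are [-3, +2], [-9, +6], [-27, +18], [-81, +54] — a geometric progression with ratio 3.
step 5: [-113, 74] + [-243, +162] → [-356, 236]
step 6: [-356, 236] + [-729, +486] → [-1085, 722]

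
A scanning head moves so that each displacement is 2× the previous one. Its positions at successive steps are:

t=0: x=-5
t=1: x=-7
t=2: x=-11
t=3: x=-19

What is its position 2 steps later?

x=-67

The jumps are -2, -4, -8 — a geometric progression with ratio 2.
step 4: -19 − 16 → x=-35
step 5: -35 − 32 → x=-67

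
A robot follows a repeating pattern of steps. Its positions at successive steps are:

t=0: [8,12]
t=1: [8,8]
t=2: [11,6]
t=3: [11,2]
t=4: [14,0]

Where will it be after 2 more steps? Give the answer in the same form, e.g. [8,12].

[17,-6]

Differencing gives [+0,-4], [+3,-2], [+0,-4], [+3,-2]. This is the pattern [+0,-4], [+3,-2] repeated.
step 5: apply [+0,-4] → [14,-4]
step 6: apply [+3,-2] → [17,-6]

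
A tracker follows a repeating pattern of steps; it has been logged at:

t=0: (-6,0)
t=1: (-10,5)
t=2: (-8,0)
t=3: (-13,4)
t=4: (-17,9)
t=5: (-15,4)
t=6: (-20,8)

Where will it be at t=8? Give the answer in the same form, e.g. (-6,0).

The moves between consecutive positions are (-4,+5), (+2,-5), (-5,+4), (-4,+5), (+2,-5), (-5,+4); they repeat the 3-cycle [(-4,+5), (+2,-5), (-5,+4)].
step 7: apply (-4,+5) → (-24,13)
step 8: apply (+2,-5) → (-22,8)

(-22,8)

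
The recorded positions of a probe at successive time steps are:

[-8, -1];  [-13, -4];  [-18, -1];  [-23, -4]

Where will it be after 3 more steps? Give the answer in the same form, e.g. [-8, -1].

The first coordinate changes by -5 each step, so at step 6 it is -8 + 6·(-5) = -38.
The second coordinate repeats the cycle [-1, -4] with period 2; step 6 mod 2 = 0, giving -1.

[-38, -1]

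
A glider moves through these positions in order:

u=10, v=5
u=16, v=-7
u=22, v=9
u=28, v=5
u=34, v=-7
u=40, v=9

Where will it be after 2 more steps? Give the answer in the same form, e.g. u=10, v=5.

U: linear, +6 per step → 52 at step 7.
V: cycles through 5, -7, 9 every 3 steps. Step 7 lands at position 1 of the cycle → -7.

u=52, v=-7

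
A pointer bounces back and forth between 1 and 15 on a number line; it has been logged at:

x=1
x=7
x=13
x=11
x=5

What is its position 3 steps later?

x=15

The value reflects between 1 and 15, moving 6 per step.
  step 5: 5 → 3
  step 6: 3 → 9
  step 7: 9 → 15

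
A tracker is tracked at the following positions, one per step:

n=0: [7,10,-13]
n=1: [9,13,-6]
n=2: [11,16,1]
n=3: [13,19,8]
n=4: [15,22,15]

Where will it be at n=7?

[21,31,36]

The position changes by [+2,+3,+7] every step.
step 5: [15,22,15] + [+2,+3,+7] → [17,25,22]
step 6: [17,25,22] + [+2,+3,+7] → [19,28,29]
step 7: [19,28,29] + [+2,+3,+7] → [21,31,36]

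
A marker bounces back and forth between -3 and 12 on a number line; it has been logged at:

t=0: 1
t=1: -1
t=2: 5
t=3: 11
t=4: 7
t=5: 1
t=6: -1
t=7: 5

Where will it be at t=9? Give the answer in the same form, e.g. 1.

The value travels 6 per step and bounces off the walls at -3 and 12.
  step 8: 5 → 11
  step 9: 11 → 7

7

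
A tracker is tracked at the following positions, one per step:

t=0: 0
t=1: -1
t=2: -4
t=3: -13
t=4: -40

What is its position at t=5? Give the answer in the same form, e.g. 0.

Consecutive displacements -1, -3, -9, -27 scale by a factor of 3 each step.
step 5: -40 − 81 → -121

-121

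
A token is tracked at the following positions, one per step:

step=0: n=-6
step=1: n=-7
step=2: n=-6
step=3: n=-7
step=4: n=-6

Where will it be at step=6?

Step-to-step displacements: -1, +1, -1, +1; each is -1× the previous.
step 5: -6 − 1 → n=-7
step 6: -7 + 1 → n=-6

n=-6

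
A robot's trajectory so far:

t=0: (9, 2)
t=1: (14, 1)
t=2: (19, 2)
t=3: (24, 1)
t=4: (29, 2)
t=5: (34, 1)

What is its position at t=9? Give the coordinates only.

First: linear, +5 per step → 54 at step 9.
Second: cycles through 2, 1 every 2 steps. Step 9 lands at position 1 of the cycle → 1.

(54, 1)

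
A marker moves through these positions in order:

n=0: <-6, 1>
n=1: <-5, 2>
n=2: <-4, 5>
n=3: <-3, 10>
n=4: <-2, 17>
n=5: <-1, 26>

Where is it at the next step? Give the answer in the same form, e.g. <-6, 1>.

First differences are <+1, +1>, <+1, +3>, <+1, +5>, <+1, +7>, <+1, +9>; their common second difference is <+0, +2> (constant acceleration).
step 6: <-1, 26> + <+1, +11> → <0, 37>

<0, 37>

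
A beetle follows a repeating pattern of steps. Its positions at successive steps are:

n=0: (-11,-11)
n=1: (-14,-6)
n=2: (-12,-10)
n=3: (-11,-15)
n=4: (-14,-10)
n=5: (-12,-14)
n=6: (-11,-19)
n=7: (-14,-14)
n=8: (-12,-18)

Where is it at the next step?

(-11,-23)

The moves between consecutive positions are (-3,+5), (+2,-4), (+1,-5), (-3,+5), (+2,-4), (+1,-5), (-3,+5), (+2,-4); they repeat the 3-cycle [(-3,+5), (+2,-4), (+1,-5)].
step 9: apply (+1,-5) → (-11,-23)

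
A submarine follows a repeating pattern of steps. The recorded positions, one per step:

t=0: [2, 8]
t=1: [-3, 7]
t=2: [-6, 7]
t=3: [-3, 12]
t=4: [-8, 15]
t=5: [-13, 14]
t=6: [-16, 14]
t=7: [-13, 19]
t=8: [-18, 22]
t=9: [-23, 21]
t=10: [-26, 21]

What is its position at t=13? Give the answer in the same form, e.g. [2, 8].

[-33, 28]

The moves between consecutive positions are [-5, -1], [-3, +0], [+3, +5], [-5, +3], [-5, -1], [-3, +0], [+3, +5], [-5, +3], [-5, -1], [-3, +0]; they repeat the 4-cycle [[-5, -1], [-3, +0], [+3, +5], [-5, +3]].
step 11: apply [+3, +5] → [-23, 26]
step 12: apply [-5, +3] → [-28, 29]
step 13: apply [-5, -1] → [-33, 28]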